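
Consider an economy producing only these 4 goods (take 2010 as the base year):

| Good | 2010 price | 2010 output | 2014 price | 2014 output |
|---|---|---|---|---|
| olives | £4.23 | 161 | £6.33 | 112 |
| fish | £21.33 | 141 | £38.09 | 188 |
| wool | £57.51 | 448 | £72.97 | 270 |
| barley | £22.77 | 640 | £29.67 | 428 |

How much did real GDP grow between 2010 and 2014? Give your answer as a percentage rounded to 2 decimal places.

Real GDP 2010 = Nominal GDP 2010 = 4.23·161 + 21.33·141 + 57.51·448 + 22.77·640 = 44025.84.
Real GDP 2014 (at 2010 prices) = 4.23·112 + 21.33·188 + 57.51·270 + 22.77·428 = 29757.06.
Real growth = 29757.06/44025.84 − 1 = -0.3241.

-32.41%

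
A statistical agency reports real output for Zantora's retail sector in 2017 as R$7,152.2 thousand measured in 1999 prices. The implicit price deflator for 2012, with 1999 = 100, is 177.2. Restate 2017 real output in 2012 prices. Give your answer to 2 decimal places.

Real output in 2012 prices = Real output in 1999 prices × (P_2012/P_1999) = 7152.2 × 1.772 = 12673.70.

R$12,673.70 thousand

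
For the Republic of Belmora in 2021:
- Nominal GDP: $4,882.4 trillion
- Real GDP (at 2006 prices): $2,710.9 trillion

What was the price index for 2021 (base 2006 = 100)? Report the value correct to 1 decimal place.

price index = (Nominal / Real) × 100 = 4882.4 / 2710.9 × 100 = 180.10.

180.1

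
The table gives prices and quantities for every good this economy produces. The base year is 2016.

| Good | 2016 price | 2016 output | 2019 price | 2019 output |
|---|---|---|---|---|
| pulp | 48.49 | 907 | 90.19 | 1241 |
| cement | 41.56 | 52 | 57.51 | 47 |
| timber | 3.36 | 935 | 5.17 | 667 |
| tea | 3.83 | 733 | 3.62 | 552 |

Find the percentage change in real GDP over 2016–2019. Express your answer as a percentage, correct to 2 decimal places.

27.63%

Real GDP 2016 = Nominal GDP 2016 = 48.49·907 + 41.56·52 + 3.36·935 + 3.83·733 = 52090.54.
Real GDP 2019 (at 2016 prices) = 48.49·1241 + 41.56·47 + 3.36·667 + 3.83·552 = 66484.69.
Real growth = 66484.69/52090.54 − 1 = 0.2763.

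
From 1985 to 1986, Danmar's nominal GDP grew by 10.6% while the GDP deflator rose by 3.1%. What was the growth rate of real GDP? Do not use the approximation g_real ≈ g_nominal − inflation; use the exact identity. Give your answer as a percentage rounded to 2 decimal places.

(1 + g_nom) = (1 + g_real)(1 + π), so g_real = 1.1060 / 1.0310 − 1 = 0.07274.

7.27%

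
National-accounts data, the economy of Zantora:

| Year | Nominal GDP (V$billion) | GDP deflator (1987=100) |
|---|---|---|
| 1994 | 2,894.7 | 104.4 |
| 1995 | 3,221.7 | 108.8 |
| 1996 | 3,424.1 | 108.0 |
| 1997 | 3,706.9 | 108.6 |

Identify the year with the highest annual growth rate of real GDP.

1997

1995: real = 3221.7/1.088 = 2961.12; growth vs 1994 (2772.70) = 6.80%.
1996: real = 3424.1/1.080 = 3170.46; growth vs 1995 (2961.12) = 7.07%.
1997: real = 3706.9/1.086 = 3413.35; growth vs 1996 (3170.46) = 7.66%.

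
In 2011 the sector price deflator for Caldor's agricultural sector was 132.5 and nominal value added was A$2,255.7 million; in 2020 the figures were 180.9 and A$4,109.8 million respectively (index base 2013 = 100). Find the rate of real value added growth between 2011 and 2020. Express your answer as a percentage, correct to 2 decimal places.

33.45%

Real value added 2011 = 2255.7 / 1.325 = 1702.42.
Real value added 2020 = 4109.8 / 1.809 = 2271.86.
Real growth = 2271.86 / 1702.42 − 1 = 0.3345.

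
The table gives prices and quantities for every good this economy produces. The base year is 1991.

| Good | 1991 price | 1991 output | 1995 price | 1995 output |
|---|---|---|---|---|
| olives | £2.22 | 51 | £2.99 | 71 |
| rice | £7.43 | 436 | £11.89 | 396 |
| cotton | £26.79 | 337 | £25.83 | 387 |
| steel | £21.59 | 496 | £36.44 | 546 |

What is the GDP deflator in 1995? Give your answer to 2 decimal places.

137.84

Nominal GDP 1995 = 2.99·71 + 11.89·396 + 25.83·387 + 36.44·546 = 34813.18.
Real GDP 1995 (at 1991 prices) = 2.22·71 + 7.43·396 + 26.79·387 + 21.59·546 = 25255.77.
Deflator = Nominal/Real × 100 = 34813.18/25255.77 × 100 = 137.842.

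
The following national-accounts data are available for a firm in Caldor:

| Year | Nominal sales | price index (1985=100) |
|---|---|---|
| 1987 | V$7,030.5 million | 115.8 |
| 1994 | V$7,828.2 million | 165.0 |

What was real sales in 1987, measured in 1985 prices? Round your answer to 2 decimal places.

V$6,071.24 million

Real sales = Nominal / (price index/100) = 7030.5 / 1.158 = 6071.24.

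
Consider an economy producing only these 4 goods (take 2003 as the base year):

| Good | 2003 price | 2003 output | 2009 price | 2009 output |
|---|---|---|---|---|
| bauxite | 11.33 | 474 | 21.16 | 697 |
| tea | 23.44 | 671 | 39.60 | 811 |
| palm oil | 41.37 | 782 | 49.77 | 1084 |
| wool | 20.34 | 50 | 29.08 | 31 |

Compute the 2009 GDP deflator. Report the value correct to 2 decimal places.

140.53

Nominal GDP 2009 = 21.16·697 + 39.60·811 + 49.77·1084 + 29.08·31 = 101716.28.
Real GDP 2009 (at 2003 prices) = 11.33·697 + 23.44·811 + 41.37·1084 + 20.34·31 = 72382.47.
Deflator = Nominal/Real × 100 = 101716.28/72382.47 × 100 = 140.526.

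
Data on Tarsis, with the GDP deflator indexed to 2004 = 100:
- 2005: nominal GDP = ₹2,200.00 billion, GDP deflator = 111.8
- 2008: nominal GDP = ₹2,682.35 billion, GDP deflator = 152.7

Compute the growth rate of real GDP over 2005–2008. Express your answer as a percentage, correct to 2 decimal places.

-10.73%

Real GDP 2005 = 2200.00 / 1.118 = 1967.80.
Real GDP 2008 = 2682.35 / 1.527 = 1756.61.
Real growth = 1756.61 / 1967.80 − 1 = -0.1073.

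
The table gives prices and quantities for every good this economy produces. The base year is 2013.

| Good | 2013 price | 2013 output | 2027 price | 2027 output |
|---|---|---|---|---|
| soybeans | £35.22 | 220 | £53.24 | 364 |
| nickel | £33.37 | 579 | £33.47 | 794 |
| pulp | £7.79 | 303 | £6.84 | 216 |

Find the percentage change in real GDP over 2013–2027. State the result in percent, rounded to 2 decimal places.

Real GDP 2013 = Nominal GDP 2013 = 35.22·220 + 33.37·579 + 7.79·303 = 29430.00.
Real GDP 2027 (at 2013 prices) = 35.22·364 + 33.37·794 + 7.79·216 = 40998.50.
Real growth = 40998.50/29430.00 − 1 = 0.3931.

39.31%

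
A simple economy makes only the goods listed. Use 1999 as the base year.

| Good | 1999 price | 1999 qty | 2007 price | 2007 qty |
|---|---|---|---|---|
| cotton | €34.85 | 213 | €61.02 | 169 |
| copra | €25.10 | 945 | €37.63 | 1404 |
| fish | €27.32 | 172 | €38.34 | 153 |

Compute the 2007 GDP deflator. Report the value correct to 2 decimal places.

152.31

Nominal GDP 2007 = 61.02·169 + 37.63·1404 + 38.34·153 = 69010.92.
Real GDP 2007 (at 1999 prices) = 34.85·169 + 25.10·1404 + 27.32·153 = 45310.01.
Deflator = Nominal/Real × 100 = 69010.92/45310.01 × 100 = 152.308.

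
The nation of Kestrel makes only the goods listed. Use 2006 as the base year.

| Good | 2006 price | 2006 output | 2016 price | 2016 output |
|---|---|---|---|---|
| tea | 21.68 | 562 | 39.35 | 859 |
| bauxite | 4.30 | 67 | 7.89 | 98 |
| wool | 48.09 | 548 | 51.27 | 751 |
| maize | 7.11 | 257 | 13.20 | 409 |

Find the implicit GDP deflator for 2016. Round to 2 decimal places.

135.15

Nominal GDP 2016 = 39.35·859 + 7.89·98 + 51.27·751 + 13.20·409 = 78477.44.
Real GDP 2016 (at 2006 prices) = 21.68·859 + 4.30·98 + 48.09·751 + 7.11·409 = 58068.10.
Deflator = Nominal/Real × 100 = 78477.44/58068.10 × 100 = 135.147.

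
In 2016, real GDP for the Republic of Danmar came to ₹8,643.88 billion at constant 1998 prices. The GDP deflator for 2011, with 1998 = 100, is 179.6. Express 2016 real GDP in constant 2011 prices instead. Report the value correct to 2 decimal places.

₹15,524.41 billion

Real GDP in 2011 prices = Real GDP in 1998 prices × (P_2011/P_1998) = 8643.88 × 1.796 = 15524.41.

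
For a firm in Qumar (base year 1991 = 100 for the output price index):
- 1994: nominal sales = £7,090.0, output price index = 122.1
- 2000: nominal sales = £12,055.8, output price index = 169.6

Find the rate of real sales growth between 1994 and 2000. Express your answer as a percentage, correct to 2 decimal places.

22.42%

Real sales 1994 = 7090.0 / 1.221 = 5806.72.
Real sales 2000 = 12055.8 / 1.696 = 7108.37.
Real growth = 7108.37 / 5806.72 − 1 = 0.2242.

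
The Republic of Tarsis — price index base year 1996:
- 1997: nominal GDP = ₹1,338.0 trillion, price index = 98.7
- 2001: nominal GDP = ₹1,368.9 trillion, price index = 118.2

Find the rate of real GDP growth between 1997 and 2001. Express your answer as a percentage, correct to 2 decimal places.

-14.57%

Real GDP 1997 = 1338.0 / 0.987 = 1355.62.
Real GDP 2001 = 1368.9 / 1.182 = 1158.12.
Real growth = 1158.12 / 1355.62 − 1 = -0.1457.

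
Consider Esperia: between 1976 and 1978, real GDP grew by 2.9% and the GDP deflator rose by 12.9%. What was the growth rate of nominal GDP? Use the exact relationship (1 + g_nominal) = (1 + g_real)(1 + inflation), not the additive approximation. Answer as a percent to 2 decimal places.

(1 + g_nom) = (1 + g_real)(1 + π) = 1.0290 × 1.1290 = 1.16174.

16.17%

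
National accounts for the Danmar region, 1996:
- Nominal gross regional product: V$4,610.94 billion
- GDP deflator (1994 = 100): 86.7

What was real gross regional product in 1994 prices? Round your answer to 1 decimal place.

V$5,318.3 billion

Real gross regional product = Nominal / (GDP deflator/100) = 4610.94 / 0.867 = 5318.27.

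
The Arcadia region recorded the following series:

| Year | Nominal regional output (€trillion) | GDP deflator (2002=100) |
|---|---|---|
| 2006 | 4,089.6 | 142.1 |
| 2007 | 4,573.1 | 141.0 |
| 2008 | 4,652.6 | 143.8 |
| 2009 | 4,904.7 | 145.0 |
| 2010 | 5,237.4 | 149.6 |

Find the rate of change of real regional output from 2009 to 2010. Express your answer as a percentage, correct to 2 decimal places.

3.50%

Real regional output 2009 = 4904.7/1.450 = 3382.55.
Real regional output 2010 = 5237.4/1.496 = 3500.94.
Change = 3500.94/3382.55 − 1 = 0.0350.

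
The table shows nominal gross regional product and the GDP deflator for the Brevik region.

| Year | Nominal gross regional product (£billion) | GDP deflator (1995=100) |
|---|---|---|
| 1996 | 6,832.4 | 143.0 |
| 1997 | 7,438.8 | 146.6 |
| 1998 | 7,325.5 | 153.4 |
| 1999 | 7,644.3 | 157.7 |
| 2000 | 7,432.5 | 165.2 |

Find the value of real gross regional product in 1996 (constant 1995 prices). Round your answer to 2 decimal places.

£4,777.90 billion

Real gross regional product 1996 = 6832.4 / 1.430 = 4777.90.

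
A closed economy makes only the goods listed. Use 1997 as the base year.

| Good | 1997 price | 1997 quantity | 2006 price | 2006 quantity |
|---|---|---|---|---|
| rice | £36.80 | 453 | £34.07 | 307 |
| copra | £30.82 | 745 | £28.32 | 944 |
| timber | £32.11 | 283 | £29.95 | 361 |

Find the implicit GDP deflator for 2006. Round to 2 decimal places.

Nominal GDP 2006 = 34.07·307 + 28.32·944 + 29.95·361 = 48005.52.
Real GDP 2006 (at 1997 prices) = 36.80·307 + 30.82·944 + 32.11·361 = 51983.39.
Deflator = Nominal/Real × 100 = 48005.52/51983.39 × 100 = 92.348.

92.35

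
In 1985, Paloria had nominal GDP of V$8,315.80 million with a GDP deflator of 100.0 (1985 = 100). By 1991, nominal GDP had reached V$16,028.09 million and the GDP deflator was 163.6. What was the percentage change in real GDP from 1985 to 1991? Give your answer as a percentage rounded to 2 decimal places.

Real GDP 1985 = 8315.80 / 1.000 = 8315.80.
Real GDP 1991 = 16028.09 / 1.636 = 9797.12.
Real growth = 9797.12 / 8315.80 − 1 = 0.1781.

17.81%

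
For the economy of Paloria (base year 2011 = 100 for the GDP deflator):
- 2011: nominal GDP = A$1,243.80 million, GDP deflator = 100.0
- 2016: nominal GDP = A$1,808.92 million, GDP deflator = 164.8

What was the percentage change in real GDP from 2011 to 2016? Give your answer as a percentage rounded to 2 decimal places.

Real GDP 2011 = 1243.80 / 1.000 = 1243.80.
Real GDP 2016 = 1808.92 / 1.648 = 1097.65.
Real growth = 1097.65 / 1243.80 − 1 = -0.1175.

-11.75%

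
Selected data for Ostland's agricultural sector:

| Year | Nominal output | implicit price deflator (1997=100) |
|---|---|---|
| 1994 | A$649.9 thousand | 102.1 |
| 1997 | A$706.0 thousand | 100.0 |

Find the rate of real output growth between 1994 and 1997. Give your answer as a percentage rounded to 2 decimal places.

Real output 1994 = 649.9 / 1.021 = 636.53.
Real output 1997 = 706.0 / 1.000 = 706.00.
Real growth = 706.00 / 636.53 − 1 = 0.1091.

10.91%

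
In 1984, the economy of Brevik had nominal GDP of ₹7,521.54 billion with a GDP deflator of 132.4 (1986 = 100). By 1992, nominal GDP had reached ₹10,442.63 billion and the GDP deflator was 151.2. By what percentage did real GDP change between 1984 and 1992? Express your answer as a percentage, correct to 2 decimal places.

21.57%

Real GDP 1984 = 7521.54 / 1.324 = 5680.92.
Real GDP 1992 = 10442.63 / 1.512 = 6906.50.
Real growth = 6906.50 / 5680.92 − 1 = 0.2157.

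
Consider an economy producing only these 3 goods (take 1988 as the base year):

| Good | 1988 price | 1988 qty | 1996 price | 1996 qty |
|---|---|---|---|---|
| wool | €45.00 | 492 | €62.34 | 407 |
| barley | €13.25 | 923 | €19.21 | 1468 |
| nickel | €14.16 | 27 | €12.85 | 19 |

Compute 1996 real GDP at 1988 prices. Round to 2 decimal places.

Real GDP 1996 = Σ (p_1988 × q_1996) = 45.00·407 + 13.25·1468 + 14.16·19 = 38035.04.

€38035.04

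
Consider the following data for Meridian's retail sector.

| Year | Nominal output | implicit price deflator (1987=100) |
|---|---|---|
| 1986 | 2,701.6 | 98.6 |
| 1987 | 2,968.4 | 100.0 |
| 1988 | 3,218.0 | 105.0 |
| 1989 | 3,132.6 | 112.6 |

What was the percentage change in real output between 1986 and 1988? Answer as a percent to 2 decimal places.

Real output 1986 = 2701.6/0.986 = 2739.96.
Real output 1988 = 3218.0/1.050 = 3064.76.
Change = 3064.76/2739.96 − 1 = 0.1185.

11.85%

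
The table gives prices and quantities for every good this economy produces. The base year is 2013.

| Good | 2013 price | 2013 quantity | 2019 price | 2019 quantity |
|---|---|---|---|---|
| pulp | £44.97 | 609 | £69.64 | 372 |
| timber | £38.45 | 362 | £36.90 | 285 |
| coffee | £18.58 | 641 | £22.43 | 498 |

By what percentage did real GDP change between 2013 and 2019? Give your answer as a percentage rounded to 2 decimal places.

-30.58%

Real GDP 2013 = Nominal GDP 2013 = 44.97·609 + 38.45·362 + 18.58·641 = 53215.41.
Real GDP 2019 (at 2013 prices) = 44.97·372 + 38.45·285 + 18.58·498 = 36939.93.
Real growth = 36939.93/53215.41 − 1 = -0.3058.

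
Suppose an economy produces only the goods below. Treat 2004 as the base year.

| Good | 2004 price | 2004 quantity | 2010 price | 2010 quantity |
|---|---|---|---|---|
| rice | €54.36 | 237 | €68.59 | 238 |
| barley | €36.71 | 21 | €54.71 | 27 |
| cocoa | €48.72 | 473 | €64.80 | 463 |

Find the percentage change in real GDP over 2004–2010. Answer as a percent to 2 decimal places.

-0.58%

Real GDP 2004 = Nominal GDP 2004 = 54.36·237 + 36.71·21 + 48.72·473 = 36698.79.
Real GDP 2010 (at 2004 prices) = 54.36·238 + 36.71·27 + 48.72·463 = 36486.21.
Real growth = 36486.21/36698.79 − 1 = -0.0058.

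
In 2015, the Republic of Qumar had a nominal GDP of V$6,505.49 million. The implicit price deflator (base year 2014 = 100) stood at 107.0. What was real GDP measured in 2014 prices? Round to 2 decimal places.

V$6,079.90 million

Real GDP = Nominal / (implicit price deflator/100) = 6505.49 / 1.070 = 6079.90.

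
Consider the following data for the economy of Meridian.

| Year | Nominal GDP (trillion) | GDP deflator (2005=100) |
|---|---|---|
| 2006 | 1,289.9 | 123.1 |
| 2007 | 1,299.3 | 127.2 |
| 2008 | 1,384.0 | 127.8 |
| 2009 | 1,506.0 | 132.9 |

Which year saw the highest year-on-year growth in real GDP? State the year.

2008

2007: real = 1299.3/1.272 = 1021.46; growth vs 2006 (1047.85) = -2.52%.
2008: real = 1384.0/1.278 = 1082.94; growth vs 2007 (1021.46) = 6.02%.
2009: real = 1506.0/1.329 = 1133.18; growth vs 2008 (1082.94) = 4.64%.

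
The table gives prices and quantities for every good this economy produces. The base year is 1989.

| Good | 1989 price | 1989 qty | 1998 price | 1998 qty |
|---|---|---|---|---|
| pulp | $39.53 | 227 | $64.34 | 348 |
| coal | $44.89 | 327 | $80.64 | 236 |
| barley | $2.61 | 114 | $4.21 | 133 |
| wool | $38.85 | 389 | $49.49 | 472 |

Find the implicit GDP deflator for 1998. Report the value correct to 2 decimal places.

Nominal GDP 1998 = 64.34·348 + 80.64·236 + 4.21·133 + 49.49·472 = 65340.57.
Real GDP 1998 (at 1989 prices) = 39.53·348 + 44.89·236 + 2.61·133 + 38.85·472 = 43034.81.
Deflator = Nominal/Real × 100 = 65340.57/43034.81 × 100 = 151.832.

151.83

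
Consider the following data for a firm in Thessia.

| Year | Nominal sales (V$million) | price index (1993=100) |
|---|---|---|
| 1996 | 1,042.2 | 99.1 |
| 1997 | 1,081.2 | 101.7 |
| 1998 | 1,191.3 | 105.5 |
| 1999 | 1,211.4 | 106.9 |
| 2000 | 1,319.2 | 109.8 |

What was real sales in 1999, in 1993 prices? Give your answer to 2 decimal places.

V$1,133.21 million

Real sales 1999 = 1211.4 / 1.069 = 1133.21.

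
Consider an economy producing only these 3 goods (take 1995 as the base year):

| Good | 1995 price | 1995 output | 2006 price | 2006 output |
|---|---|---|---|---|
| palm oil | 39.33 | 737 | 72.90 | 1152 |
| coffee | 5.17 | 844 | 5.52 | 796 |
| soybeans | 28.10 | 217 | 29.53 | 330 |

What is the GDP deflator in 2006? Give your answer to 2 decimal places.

167.16

Nominal GDP 2006 = 72.90·1152 + 5.52·796 + 29.53·330 = 98119.62.
Real GDP 2006 (at 1995 prices) = 39.33·1152 + 5.17·796 + 28.10·330 = 58696.48.
Deflator = Nominal/Real × 100 = 98119.62/58696.48 × 100 = 167.164.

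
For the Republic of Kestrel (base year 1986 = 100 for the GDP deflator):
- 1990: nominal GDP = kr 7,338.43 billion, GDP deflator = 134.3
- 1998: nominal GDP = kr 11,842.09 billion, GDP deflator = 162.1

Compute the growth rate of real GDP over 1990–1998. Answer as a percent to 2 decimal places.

33.70%

Real GDP 1990 = 7338.43 / 1.343 = 5464.21.
Real GDP 1998 = 11842.09 / 1.621 = 7305.42.
Real growth = 7305.42 / 5464.21 − 1 = 0.3370.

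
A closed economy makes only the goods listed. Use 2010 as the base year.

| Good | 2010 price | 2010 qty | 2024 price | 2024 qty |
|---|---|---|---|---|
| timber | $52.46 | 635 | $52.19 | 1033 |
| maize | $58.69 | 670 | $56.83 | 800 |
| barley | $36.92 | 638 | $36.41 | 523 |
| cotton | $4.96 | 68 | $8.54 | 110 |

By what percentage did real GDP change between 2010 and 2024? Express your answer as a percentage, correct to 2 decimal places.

Real GDP 2010 = Nominal GDP 2010 = 52.46·635 + 58.69·670 + 36.92·638 + 4.96·68 = 96526.64.
Real GDP 2024 (at 2010 prices) = 52.46·1033 + 58.69·800 + 36.92·523 + 4.96·110 = 120997.94.
Real growth = 120997.94/96526.64 − 1 = 0.2535.

25.35%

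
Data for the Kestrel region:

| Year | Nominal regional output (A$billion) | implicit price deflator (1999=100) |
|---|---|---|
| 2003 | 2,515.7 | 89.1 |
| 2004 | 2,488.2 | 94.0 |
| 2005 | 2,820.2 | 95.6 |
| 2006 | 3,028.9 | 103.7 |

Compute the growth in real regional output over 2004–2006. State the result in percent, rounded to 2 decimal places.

Real regional output 2004 = 2488.2/0.940 = 2647.02.
Real regional output 2006 = 3028.9/1.037 = 2920.83.
Change = 2920.83/2647.02 − 1 = 0.1034.

10.34%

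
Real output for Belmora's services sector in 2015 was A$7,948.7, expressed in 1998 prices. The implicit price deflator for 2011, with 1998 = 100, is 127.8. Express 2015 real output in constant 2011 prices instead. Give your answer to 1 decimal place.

A$10,158.4

Real output in 2011 prices = Real output in 1998 prices × (P_2011/P_1998) = 7948.7 × 1.278 = 10158.44.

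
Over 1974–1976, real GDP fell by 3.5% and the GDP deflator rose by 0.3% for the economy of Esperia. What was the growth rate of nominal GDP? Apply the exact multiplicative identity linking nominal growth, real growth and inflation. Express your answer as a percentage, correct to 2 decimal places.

(1 + g_nom) = (1 + g_real)(1 + π) = 0.9650 × 1.0030 = 0.96790.

-3.21%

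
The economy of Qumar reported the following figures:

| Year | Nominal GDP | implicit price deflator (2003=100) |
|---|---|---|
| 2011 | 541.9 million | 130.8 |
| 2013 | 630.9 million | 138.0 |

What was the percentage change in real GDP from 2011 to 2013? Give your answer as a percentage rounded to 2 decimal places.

Real GDP 2011 = 541.9 / 1.308 = 414.30.
Real GDP 2013 = 630.9 / 1.380 = 457.17.
Real growth = 457.17 / 414.30 − 1 = 0.1035.

10.35%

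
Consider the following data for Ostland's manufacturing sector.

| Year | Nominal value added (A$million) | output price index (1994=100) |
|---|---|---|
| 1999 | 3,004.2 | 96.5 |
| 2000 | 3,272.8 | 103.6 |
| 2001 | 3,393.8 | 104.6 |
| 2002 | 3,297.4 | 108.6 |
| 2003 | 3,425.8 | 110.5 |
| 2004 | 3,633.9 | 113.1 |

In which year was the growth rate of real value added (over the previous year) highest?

2004

2000: real = 3272.8/1.036 = 3159.07; growth vs 1999 (3113.16) = 1.47%.
2001: real = 3393.8/1.046 = 3244.55; growth vs 2000 (3159.07) = 2.71%.
2002: real = 3297.4/1.086 = 3036.28; growth vs 2001 (3244.55) = -6.42%.
2003: real = 3425.8/1.105 = 3100.27; growth vs 2002 (3036.28) = 2.11%.
2004: real = 3633.9/1.131 = 3213.00; growth vs 2003 (3100.27) = 3.64%.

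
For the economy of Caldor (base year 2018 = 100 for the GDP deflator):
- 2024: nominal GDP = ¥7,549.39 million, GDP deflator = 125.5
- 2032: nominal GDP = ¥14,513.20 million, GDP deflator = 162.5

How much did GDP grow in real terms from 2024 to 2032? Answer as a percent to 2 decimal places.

48.47%

Real GDP 2024 = 7549.39 / 1.255 = 6015.45.
Real GDP 2032 = 14513.20 / 1.625 = 8931.20.
Real growth = 8931.20 / 6015.45 − 1 = 0.4847.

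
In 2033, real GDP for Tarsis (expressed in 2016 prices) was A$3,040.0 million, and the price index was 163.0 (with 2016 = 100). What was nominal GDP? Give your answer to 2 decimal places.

Nominal GDP = Real × (price index/100) = 3040.0 × 1.630 = 4955.20.

A$4,955.20 million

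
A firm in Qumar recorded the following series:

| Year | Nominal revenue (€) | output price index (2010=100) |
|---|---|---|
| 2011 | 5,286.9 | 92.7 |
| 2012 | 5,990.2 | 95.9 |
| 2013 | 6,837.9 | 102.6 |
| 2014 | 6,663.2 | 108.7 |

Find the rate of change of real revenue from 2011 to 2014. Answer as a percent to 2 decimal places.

Real revenue 2011 = 5286.9/0.927 = 5703.24.
Real revenue 2014 = 6663.2/1.087 = 6129.90.
Change = 6129.90/5703.24 − 1 = 0.0748.

7.48%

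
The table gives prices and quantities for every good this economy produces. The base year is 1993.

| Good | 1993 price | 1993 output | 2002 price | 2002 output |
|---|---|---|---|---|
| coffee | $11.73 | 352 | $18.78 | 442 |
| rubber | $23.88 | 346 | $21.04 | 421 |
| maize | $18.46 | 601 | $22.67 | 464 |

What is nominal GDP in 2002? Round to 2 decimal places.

$27677.48

Nominal GDP 2002 = Σ (p_2002 × q_2002) = 18.78·442 + 21.04·421 + 22.67·464 = 27677.48.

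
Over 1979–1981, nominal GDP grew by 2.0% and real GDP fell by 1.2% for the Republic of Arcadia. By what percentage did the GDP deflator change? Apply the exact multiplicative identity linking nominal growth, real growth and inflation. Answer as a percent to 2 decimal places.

(1 + g_nom) = (1 + g_real)(1 + π), so π = 1.0200 / 0.9880 − 1 = 0.03239.

3.24%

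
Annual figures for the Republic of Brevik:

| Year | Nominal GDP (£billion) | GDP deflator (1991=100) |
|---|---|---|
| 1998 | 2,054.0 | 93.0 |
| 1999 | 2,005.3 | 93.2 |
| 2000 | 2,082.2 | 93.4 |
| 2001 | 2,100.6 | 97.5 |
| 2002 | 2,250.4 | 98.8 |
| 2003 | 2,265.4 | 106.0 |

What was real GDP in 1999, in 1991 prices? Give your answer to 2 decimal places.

£2,151.61 billion

Real GDP 1999 = 2005.3 / 0.932 = 2151.61.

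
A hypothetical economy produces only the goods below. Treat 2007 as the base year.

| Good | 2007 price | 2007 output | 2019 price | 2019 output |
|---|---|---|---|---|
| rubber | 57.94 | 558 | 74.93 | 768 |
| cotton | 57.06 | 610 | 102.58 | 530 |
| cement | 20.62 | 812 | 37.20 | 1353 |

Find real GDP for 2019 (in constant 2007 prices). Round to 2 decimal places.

Real GDP 2019 = Σ (p_2007 × q_2019) = 57.94·768 + 57.06·530 + 20.62·1353 = 102638.58.

102638.58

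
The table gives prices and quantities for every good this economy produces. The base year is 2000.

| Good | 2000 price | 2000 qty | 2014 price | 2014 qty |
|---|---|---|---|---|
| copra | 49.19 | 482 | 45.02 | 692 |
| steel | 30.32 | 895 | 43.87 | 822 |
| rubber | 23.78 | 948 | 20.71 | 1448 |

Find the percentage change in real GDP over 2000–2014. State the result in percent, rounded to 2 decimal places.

Real GDP 2000 = Nominal GDP 2000 = 49.19·482 + 30.32·895 + 23.78·948 = 73389.42.
Real GDP 2014 (at 2000 prices) = 49.19·692 + 30.32·822 + 23.78·1448 = 93395.96.
Real growth = 93395.96/73389.42 − 1 = 0.2726.

27.26%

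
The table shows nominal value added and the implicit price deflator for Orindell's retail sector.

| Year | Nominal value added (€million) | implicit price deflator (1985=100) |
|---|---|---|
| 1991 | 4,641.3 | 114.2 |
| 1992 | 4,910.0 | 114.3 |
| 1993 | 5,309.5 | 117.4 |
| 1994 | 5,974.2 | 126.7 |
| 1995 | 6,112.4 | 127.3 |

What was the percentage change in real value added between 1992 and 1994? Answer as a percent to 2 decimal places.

9.77%

Real value added 1992 = 4910.0/1.143 = 4295.71.
Real value added 1994 = 5974.2/1.267 = 4715.23.
Change = 4715.23/4295.71 − 1 = 0.0977.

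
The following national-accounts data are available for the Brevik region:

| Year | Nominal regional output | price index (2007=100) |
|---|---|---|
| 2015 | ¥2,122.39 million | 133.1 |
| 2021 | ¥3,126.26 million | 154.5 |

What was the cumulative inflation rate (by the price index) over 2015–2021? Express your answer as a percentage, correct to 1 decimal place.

Price-level change = 154.5 / 133.1 − 1 = 0.1608.

16.1%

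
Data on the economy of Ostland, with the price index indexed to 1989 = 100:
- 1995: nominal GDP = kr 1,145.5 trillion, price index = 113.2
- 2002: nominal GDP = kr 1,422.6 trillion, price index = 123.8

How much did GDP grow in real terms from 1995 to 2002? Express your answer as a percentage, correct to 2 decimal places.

Real GDP 1995 = 1145.5 / 1.132 = 1011.93.
Real GDP 2002 = 1422.6 / 1.238 = 1149.11.
Real growth = 1149.11 / 1011.93 − 1 = 0.1356.

13.56%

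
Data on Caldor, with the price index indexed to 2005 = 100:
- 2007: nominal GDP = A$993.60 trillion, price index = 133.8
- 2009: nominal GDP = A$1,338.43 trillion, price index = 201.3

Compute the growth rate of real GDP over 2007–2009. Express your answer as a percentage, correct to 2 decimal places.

Deflate each year: 2007 → 993.60/1.338 = 742.60; 2009 → 1338.43/2.013 = 664.89.
So real GDP changed by 664.89/742.60 − 1 = -0.1046, i.e. -10.46%.

-10.46%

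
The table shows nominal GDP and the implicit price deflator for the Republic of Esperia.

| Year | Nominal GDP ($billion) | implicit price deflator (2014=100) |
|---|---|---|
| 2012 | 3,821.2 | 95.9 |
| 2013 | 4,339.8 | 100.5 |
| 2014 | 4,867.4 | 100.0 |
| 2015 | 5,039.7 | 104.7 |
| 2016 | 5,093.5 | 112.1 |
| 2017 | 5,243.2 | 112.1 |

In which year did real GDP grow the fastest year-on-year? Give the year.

2013: real = 4339.8/1.005 = 4318.21; growth vs 2012 (3984.57) = 8.37%.
2014: real = 4867.4/1.000 = 4867.40; growth vs 2013 (4318.21) = 12.72%.
2015: real = 5039.7/1.047 = 4813.47; growth vs 2014 (4867.40) = -1.11%.
2016: real = 5093.5/1.121 = 4543.71; growth vs 2015 (4813.47) = -5.60%.
2017: real = 5243.2/1.121 = 4677.25; growth vs 2016 (4543.71) = 2.94%.

2014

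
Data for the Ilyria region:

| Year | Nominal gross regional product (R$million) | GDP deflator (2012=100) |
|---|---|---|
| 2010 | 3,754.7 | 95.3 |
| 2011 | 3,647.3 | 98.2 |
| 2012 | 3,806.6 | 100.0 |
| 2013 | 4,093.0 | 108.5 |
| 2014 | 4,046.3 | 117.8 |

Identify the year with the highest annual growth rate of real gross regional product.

2011: real = 3647.3/0.982 = 3714.15; growth vs 2010 (3939.87) = -5.73%.
2012: real = 3806.6/1.000 = 3806.60; growth vs 2011 (3714.15) = 2.49%.
2013: real = 4093.0/1.085 = 3772.35; growth vs 2012 (3806.60) = -0.90%.
2014: real = 4046.3/1.178 = 3434.89; growth vs 2013 (3772.35) = -8.95%.

2012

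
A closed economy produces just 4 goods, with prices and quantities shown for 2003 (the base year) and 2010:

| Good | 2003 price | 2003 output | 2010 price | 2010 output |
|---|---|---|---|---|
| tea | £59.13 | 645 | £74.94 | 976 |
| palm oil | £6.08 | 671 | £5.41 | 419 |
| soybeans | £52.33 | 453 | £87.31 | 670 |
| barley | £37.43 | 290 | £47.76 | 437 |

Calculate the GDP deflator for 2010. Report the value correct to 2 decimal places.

Nominal GDP 2010 = 74.94·976 + 5.41·419 + 87.31·670 + 47.76·437 = 154777.05.
Real GDP 2010 (at 2003 prices) = 59.13·976 + 6.08·419 + 52.33·670 + 37.43·437 = 111676.41.
Deflator = Nominal/Real × 100 = 154777.05/111676.41 × 100 = 138.594.

138.59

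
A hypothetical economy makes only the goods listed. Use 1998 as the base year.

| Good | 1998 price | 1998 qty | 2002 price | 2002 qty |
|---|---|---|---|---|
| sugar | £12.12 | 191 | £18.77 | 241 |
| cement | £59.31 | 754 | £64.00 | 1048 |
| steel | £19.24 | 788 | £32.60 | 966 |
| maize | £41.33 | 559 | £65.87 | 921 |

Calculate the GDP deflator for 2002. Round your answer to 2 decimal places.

134.52

Nominal GDP 2002 = 18.77·241 + 64.00·1048 + 32.60·966 + 65.87·921 = 163753.44.
Real GDP 2002 (at 1998 prices) = 12.12·241 + 59.31·1048 + 19.24·966 + 41.33·921 = 121728.57.
Deflator = Nominal/Real × 100 = 163753.44/121728.57 × 100 = 134.523.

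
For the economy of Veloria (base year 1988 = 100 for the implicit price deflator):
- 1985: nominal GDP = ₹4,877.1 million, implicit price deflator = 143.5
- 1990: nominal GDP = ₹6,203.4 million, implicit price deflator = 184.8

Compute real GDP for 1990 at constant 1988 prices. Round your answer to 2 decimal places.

Real GDP = Nominal / (implicit price deflator/100) = 6203.4 / 1.848 = 3356.82.

₹3,356.82 million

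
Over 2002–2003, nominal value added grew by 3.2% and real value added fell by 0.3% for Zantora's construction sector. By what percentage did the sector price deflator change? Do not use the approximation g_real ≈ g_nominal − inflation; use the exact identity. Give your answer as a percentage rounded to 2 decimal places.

3.51%

(1 + g_nom) = (1 + g_real)(1 + π), so π = 1.0320 / 0.9970 − 1 = 0.03511.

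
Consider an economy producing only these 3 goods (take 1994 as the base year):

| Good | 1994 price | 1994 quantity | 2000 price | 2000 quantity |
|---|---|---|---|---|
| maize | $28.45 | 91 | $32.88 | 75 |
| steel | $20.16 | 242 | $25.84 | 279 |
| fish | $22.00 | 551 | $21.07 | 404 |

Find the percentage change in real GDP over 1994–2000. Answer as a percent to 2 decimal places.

-15.02%

Real GDP 1994 = Nominal GDP 1994 = 28.45·91 + 20.16·242 + 22.00·551 = 19589.67.
Real GDP 2000 (at 1994 prices) = 28.45·75 + 20.16·279 + 22.00·404 = 16646.39.
Real growth = 16646.39/19589.67 − 1 = -0.1502.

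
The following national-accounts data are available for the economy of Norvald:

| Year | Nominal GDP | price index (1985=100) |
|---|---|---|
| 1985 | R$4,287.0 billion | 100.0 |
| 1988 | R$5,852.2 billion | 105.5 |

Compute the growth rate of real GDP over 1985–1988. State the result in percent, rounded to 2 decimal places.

Deflate each year: 1985 → 4287.0/1.000 = 4287.00; 1988 → 5852.2/1.055 = 5547.11.
So real GDP changed by 5547.11/4287.00 − 1 = 0.2939, i.e. 29.39%.

29.39%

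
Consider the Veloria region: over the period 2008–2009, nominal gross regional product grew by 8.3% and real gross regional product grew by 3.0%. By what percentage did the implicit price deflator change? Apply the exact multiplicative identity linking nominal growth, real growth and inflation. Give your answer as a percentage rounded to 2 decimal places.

(1 + g_nom) = (1 + g_real)(1 + π), so π = 1.0830 / 1.0300 − 1 = 0.05146.

5.15%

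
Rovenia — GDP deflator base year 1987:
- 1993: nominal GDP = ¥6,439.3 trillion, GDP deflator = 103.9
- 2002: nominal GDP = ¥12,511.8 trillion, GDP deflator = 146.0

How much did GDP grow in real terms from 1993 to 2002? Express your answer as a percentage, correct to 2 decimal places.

38.28%

Deflate each year: 1993 → 6439.3/1.039 = 6197.59; 2002 → 12511.8/1.460 = 8569.73.
So real GDP changed by 8569.73/6197.59 − 1 = 0.3828, i.e. 38.28%.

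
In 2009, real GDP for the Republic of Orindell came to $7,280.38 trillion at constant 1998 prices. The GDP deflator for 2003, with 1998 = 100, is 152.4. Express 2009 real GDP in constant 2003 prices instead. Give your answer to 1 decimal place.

Real GDP in 2003 prices = Real GDP in 1998 prices × (P_2003/P_1998) = 7280.38 × 1.524 = 11095.30.

$11,095.3 trillion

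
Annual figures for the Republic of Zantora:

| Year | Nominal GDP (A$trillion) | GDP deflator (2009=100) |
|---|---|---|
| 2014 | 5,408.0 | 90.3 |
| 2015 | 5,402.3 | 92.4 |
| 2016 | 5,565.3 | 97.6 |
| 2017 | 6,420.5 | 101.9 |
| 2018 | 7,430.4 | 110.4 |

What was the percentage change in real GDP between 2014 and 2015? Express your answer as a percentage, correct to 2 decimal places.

Real GDP 2014 = 5408.0/0.903 = 5988.93.
Real GDP 2015 = 5402.3/0.924 = 5846.65.
Change = 5846.65/5988.93 − 1 = -0.0238.

-2.38%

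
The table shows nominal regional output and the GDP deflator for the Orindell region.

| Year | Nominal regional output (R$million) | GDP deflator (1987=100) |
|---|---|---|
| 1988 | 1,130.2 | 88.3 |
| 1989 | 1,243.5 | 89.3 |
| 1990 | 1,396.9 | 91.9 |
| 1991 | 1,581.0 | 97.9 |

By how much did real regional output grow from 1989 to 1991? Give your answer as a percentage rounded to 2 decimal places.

15.97%

Real regional output 1989 = 1243.5/0.893 = 1392.50.
Real regional output 1991 = 1581.0/0.979 = 1614.91.
Change = 1614.91/1392.50 − 1 = 0.1597.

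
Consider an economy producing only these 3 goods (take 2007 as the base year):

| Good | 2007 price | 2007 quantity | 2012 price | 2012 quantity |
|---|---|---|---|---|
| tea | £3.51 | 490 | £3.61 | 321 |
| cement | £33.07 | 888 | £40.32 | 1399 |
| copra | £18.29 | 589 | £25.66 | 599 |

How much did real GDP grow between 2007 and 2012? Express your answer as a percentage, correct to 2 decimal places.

Real GDP 2007 = Nominal GDP 2007 = 3.51·490 + 33.07·888 + 18.29·589 = 41858.87.
Real GDP 2012 (at 2007 prices) = 3.51·321 + 33.07·1399 + 18.29·599 = 58347.35.
Real growth = 58347.35/41858.87 − 1 = 0.3939.

39.39%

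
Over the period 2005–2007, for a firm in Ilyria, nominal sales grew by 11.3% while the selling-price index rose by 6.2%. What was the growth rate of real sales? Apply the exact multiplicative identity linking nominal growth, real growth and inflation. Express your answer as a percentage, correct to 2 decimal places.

(1 + g_nom) = (1 + g_real)(1 + π), so g_real = 1.1130 / 1.0620 − 1 = 0.04802.

4.80%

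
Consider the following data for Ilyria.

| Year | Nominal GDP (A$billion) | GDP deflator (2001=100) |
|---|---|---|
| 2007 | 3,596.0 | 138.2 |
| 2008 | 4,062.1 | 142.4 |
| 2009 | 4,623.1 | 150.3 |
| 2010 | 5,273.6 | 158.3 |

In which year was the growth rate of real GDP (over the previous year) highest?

2008

2008: real = 4062.1/1.424 = 2852.60; growth vs 2007 (2602.03) = 9.63%.
2009: real = 4623.1/1.503 = 3075.91; growth vs 2008 (2852.60) = 7.83%.
2010: real = 5273.6/1.583 = 3331.40; growth vs 2009 (3075.91) = 8.31%.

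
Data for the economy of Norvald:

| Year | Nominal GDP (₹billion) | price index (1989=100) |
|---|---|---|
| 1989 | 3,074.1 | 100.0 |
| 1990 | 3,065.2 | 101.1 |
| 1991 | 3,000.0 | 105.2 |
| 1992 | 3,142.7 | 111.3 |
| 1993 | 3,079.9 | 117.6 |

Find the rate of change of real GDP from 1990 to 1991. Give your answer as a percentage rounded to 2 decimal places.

-5.94%

Real GDP 1990 = 3065.2/1.011 = 3031.85.
Real GDP 1991 = 3000.0/1.052 = 2851.71.
Change = 2851.71/3031.85 − 1 = -0.0594.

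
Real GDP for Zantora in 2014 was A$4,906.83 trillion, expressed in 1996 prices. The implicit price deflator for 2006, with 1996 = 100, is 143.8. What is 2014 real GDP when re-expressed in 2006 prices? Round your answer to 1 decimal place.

Real GDP in 2006 prices = Real GDP in 1996 prices × (P_2006/P_1996) = 4906.83 × 1.438 = 7056.02.

A$7,056.0 trillion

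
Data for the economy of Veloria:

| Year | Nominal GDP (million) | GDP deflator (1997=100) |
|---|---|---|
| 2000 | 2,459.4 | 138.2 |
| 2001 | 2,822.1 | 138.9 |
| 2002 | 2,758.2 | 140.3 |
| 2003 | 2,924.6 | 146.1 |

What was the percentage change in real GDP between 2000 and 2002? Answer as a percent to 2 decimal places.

10.47%

Real GDP 2000 = 2459.4/1.382 = 1779.59.
Real GDP 2002 = 2758.2/1.403 = 1965.93.
Change = 1965.93/1779.59 − 1 = 0.1047.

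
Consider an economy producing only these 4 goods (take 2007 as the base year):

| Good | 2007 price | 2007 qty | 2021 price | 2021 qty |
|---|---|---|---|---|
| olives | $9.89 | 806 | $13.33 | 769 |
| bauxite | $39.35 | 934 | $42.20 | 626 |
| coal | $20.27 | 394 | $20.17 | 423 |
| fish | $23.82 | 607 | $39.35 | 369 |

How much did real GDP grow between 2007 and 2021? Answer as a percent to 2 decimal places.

-26.15%

Real GDP 2007 = Nominal GDP 2007 = 9.89·806 + 39.35·934 + 20.27·394 + 23.82·607 = 67169.36.
Real GDP 2021 (at 2007 prices) = 9.89·769 + 39.35·626 + 20.27·423 + 23.82·369 = 49602.30.
Real growth = 49602.30/67169.36 − 1 = -0.2615.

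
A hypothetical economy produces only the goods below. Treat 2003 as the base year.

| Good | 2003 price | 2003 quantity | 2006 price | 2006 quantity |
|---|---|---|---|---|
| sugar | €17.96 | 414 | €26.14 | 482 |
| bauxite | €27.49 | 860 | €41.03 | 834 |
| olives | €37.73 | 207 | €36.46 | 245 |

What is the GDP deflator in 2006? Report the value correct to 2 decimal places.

Nominal GDP 2006 = 26.14·482 + 41.03·834 + 36.46·245 = 55751.20.
Real GDP 2006 (at 2003 prices) = 17.96·482 + 27.49·834 + 37.73·245 = 40827.23.
Deflator = Nominal/Real × 100 = 55751.20/40827.23 × 100 = 136.554.

136.55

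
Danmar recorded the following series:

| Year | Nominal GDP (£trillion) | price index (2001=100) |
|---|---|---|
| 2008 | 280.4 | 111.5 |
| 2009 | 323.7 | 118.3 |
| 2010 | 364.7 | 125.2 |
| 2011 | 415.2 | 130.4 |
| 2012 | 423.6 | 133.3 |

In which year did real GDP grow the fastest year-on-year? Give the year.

2011

2009: real = 323.7/1.183 = 273.63; growth vs 2008 (251.48) = 8.81%.
2010: real = 364.7/1.252 = 291.29; growth vs 2009 (273.63) = 6.45%.
2011: real = 415.2/1.304 = 318.40; growth vs 2010 (291.29) = 9.31%.
2012: real = 423.6/1.333 = 317.78; growth vs 2011 (318.40) = -0.19%.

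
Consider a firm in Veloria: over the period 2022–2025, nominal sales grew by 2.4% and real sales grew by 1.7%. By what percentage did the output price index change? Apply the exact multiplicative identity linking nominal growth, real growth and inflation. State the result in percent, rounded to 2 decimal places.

0.69%

(1 + g_nom) = (1 + g_real)(1 + π), so π = 1.0240 / 1.0170 − 1 = 0.00688.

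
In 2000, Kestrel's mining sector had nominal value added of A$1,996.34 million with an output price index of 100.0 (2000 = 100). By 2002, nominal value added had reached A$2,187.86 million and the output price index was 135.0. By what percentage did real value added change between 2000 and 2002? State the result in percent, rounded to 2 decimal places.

Real value added 2000 = 1996.34 / 1.000 = 1996.34.
Real value added 2002 = 2187.86 / 1.350 = 1620.64.
Real growth = 1620.64 / 1996.34 − 1 = -0.1882.

-18.82%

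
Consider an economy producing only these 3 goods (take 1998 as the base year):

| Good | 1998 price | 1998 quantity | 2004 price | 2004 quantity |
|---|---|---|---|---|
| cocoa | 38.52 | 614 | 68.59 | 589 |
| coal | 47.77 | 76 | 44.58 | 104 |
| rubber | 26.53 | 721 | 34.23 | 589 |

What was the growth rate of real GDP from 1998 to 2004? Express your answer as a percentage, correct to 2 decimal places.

Real GDP 1998 = Nominal GDP 1998 = 38.52·614 + 47.77·76 + 26.53·721 = 46409.93.
Real GDP 2004 (at 1998 prices) = 38.52·589 + 47.77·104 + 26.53·589 = 43282.53.
Real growth = 43282.53/46409.93 − 1 = -0.0674.

-6.74%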